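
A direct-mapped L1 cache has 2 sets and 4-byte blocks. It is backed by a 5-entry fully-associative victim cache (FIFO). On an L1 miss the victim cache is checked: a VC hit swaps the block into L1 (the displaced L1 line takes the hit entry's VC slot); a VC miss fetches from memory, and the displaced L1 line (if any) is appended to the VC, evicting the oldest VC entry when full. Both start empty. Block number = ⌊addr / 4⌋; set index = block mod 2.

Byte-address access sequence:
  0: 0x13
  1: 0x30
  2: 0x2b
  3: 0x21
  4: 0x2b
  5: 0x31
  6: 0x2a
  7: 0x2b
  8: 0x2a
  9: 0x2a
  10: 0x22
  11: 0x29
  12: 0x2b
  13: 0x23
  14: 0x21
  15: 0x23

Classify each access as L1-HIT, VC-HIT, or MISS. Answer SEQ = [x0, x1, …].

0: 0x13 (blk 4, set 0) → MISS  vc=[]
1: 0x30 (blk 12, set 0) → MISS  vc=[4]
2: 0x2b (blk 10, set 0) → MISS  vc=[4, 12]
3: 0x21 (blk 8, set 0) → MISS  vc=[4, 12, 10]
4: 0x2b (blk 10, set 0) → VC-HIT  vc=[4, 12, 8]
5: 0x31 (blk 12, set 0) → VC-HIT  vc=[4, 10, 8]
6: 0x2a (blk 10, set 0) → VC-HIT  vc=[4, 12, 8]
7: 0x2b (blk 10, set 0) → L1-HIT  vc=[4, 12, 8]
8: 0x2a (blk 10, set 0) → L1-HIT  vc=[4, 12, 8]
9: 0x2a (blk 10, set 0) → L1-HIT  vc=[4, 12, 8]
10: 0x22 (blk 8, set 0) → VC-HIT  vc=[4, 12, 10]
11: 0x29 (blk 10, set 0) → VC-HIT  vc=[4, 12, 8]
12: 0x2b (blk 10, set 0) → L1-HIT  vc=[4, 12, 8]
13: 0x23 (blk 8, set 0) → VC-HIT  vc=[4, 12, 10]
14: 0x21 (blk 8, set 0) → L1-HIT  vc=[4, 12, 10]
15: 0x23 (blk 8, set 0) → L1-HIT  vc=[4, 12, 10]

SEQ = [MISS, MISS, MISS, MISS, VC-HIT, VC-HIT, VC-HIT, L1-HIT, L1-HIT, L1-HIT, VC-HIT, VC-HIT, L1-HIT, VC-HIT, L1-HIT, L1-HIT]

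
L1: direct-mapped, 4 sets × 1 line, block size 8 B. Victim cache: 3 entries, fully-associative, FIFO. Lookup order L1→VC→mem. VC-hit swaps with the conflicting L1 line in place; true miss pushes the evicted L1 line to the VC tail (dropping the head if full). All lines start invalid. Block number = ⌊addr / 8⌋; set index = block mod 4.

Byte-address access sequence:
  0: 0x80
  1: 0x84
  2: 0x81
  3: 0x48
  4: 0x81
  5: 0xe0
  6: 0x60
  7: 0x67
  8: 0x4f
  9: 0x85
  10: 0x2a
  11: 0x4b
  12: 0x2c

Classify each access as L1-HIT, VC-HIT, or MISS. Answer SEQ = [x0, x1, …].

SEQ = [MISS, L1-HIT, L1-HIT, MISS, L1-HIT, MISS, MISS, L1-HIT, L1-HIT, VC-HIT, MISS, VC-HIT, VC-HIT]

#0 0x80→b16/s0 MISS; vc=[]
#1 0x84→b16/s0 L1-HIT; vc=[]
#2 0x81→b16/s0 L1-HIT; vc=[]
#3 0x48→b9/s1 MISS; vc=[]
#4 0x81→b16/s0 L1-HIT; vc=[]
#5 0xe0→b28/s0 MISS; vc=[16]
#6 0x60→b12/s0 MISS; vc=[16,28]
#7 0x67→b12/s0 L1-HIT; vc=[16,28]
#8 0x4f→b9/s1 L1-HIT; vc=[16,28]
#9 0x85→b16/s0 VC-HIT; vc=[12,28]
#10 0x2a→b5/s1 MISS; vc=[12,28,9]
#11 0x4b→b9/s1 VC-HIT; vc=[12,28,5]
#12 0x2c→b5/s1 VC-HIT; vc=[12,28,9]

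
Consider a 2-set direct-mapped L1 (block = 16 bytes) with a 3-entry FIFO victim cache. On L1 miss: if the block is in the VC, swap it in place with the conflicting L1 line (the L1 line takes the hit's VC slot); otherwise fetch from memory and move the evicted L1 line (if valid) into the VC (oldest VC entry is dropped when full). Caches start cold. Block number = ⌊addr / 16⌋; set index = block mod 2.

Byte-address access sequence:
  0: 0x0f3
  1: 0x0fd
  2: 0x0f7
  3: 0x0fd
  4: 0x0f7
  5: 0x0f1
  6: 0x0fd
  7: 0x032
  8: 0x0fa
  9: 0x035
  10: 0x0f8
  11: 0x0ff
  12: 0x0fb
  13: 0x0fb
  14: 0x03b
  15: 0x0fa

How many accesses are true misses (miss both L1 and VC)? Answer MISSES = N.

#0 0xf3→b15/s1 MISS; vc=[]
#1 0xfd→b15/s1 L1-HIT; vc=[]
#2 0xf7→b15/s1 L1-HIT; vc=[]
#3 0xfd→b15/s1 L1-HIT; vc=[]
#4 0xf7→b15/s1 L1-HIT; vc=[]
#5 0xf1→b15/s1 L1-HIT; vc=[]
#6 0xfd→b15/s1 L1-HIT; vc=[]
#7 0x32→b3/s1 MISS; vc=[15]
#8 0xfa→b15/s1 VC-HIT; vc=[3]
#9 0x35→b3/s1 VC-HIT; vc=[15]
#10 0xf8→b15/s1 VC-HIT; vc=[3]
#11 0xff→b15/s1 L1-HIT; vc=[3]
#12 0xfb→b15/s1 L1-HIT; vc=[3]
#13 0xfb→b15/s1 L1-HIT; vc=[3]
#14 0x3b→b3/s1 VC-HIT; vc=[15]
#15 0xfa→b15/s1 VC-HIT; vc=[3]

MISSES = 2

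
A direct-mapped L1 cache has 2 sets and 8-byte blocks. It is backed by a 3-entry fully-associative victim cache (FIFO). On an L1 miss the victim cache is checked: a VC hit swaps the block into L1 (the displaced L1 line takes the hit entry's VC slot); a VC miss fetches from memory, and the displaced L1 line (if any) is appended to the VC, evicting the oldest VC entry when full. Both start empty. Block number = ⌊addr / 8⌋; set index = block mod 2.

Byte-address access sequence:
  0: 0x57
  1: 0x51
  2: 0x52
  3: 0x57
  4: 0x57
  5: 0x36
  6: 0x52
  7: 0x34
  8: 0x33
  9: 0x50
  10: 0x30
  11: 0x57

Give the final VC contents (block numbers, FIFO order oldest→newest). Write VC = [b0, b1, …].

  [0] addr=0x57 blk=10 s=0: MISS | VC []
  [1] addr=0x51 blk=10 s=0: L1-HIT | VC []
  [2] addr=0x52 blk=10 s=0: L1-HIT | VC []
  [3] addr=0x57 blk=10 s=0: L1-HIT | VC []
  [4] addr=0x57 blk=10 s=0: L1-HIT | VC []
  [5] addr=0x36 blk=6 s=0: MISS | VC [10]
  [6] addr=0x52 blk=10 s=0: VC-HIT | VC [6]
  [7] addr=0x34 blk=6 s=0: VC-HIT | VC [10]
  [8] addr=0x33 blk=6 s=0: L1-HIT | VC [10]
  [9] addr=0x50 blk=10 s=0: VC-HIT | VC [6]
  [10] addr=0x30 blk=6 s=0: VC-HIT | VC [10]
  [11] addr=0x57 blk=10 s=0: VC-HIT | VC [6]

VC = [6]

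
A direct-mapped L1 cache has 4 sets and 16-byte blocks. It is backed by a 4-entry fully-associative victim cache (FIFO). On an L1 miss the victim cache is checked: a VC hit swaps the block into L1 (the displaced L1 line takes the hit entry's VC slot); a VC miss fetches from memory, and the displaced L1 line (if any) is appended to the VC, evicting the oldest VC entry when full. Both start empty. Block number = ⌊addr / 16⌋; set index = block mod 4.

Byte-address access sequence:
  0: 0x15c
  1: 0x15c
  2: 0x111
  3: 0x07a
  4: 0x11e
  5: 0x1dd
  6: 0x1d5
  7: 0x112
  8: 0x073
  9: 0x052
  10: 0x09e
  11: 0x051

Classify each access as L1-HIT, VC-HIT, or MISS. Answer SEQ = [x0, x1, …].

SEQ = [MISS, L1-HIT, MISS, MISS, L1-HIT, MISS, L1-HIT, VC-HIT, L1-HIT, MISS, MISS, VC-HIT]

0: 0x15c (blk 21, set 1) → MISS  vc=[]
1: 0x15c (blk 21, set 1) → L1-HIT  vc=[]
2: 0x111 (blk 17, set 1) → MISS  vc=[21]
3: 0x7a (blk 7, set 3) → MISS  vc=[21]
4: 0x11e (blk 17, set 1) → L1-HIT  vc=[21]
5: 0x1dd (blk 29, set 1) → MISS  vc=[21, 17]
6: 0x1d5 (blk 29, set 1) → L1-HIT  vc=[21, 17]
7: 0x112 (blk 17, set 1) → VC-HIT  vc=[21, 29]
8: 0x73 (blk 7, set 3) → L1-HIT  vc=[21, 29]
9: 0x52 (blk 5, set 1) → MISS  vc=[21, 29, 17]
10: 0x9e (blk 9, set 1) → MISS  vc=[21, 29, 17, 5]
11: 0x51 (blk 5, set 1) → VC-HIT  vc=[21, 29, 17, 9]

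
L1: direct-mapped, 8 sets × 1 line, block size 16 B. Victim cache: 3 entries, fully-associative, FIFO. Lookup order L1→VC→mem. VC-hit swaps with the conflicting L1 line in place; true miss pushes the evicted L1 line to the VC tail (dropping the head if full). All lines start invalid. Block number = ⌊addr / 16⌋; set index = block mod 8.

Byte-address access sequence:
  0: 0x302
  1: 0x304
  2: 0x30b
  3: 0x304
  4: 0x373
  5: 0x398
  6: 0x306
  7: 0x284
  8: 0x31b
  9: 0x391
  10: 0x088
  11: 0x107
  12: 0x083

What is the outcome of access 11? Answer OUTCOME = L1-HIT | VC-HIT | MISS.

0: 0x302 (blk 48, set 0) → MISS  vc=[]
1: 0x304 (blk 48, set 0) → L1-HIT  vc=[]
2: 0x30b (blk 48, set 0) → L1-HIT  vc=[]
3: 0x304 (blk 48, set 0) → L1-HIT  vc=[]
4: 0x373 (blk 55, set 7) → MISS  vc=[]
5: 0x398 (blk 57, set 1) → MISS  vc=[]
6: 0x306 (blk 48, set 0) → L1-HIT  vc=[]
7: 0x284 (blk 40, set 0) → MISS  vc=[48]
8: 0x31b (blk 49, set 1) → MISS  vc=[48, 57]
9: 0x391 (blk 57, set 1) → VC-HIT  vc=[48, 49]
10: 0x88 (blk 8, set 0) → MISS  vc=[48, 49, 40]
11: 0x107 (blk 16, set 0) → MISS  vc=[49, 40, 8]
12: 0x83 (blk 8, set 0) → VC-HIT  vc=[49, 40, 16]

OUTCOME = MISS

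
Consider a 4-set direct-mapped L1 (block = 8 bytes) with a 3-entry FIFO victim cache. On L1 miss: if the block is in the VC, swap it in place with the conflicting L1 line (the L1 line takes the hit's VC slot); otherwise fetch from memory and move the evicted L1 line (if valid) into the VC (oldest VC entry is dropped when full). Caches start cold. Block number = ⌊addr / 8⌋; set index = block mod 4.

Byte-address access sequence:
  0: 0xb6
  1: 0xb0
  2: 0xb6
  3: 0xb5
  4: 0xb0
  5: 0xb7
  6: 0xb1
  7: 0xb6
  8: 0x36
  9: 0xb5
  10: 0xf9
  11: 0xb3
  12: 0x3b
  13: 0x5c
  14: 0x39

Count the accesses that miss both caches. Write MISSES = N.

MISSES = 5

  [0] addr=0xb6 blk=22 s=2: MISS | VC []
  [1] addr=0xb0 blk=22 s=2: L1-HIT | VC []
  [2] addr=0xb6 blk=22 s=2: L1-HIT | VC []
  [3] addr=0xb5 blk=22 s=2: L1-HIT | VC []
  [4] addr=0xb0 blk=22 s=2: L1-HIT | VC []
  [5] addr=0xb7 blk=22 s=2: L1-HIT | VC []
  [6] addr=0xb1 blk=22 s=2: L1-HIT | VC []
  [7] addr=0xb6 blk=22 s=2: L1-HIT | VC []
  [8] addr=0x36 blk=6 s=2: MISS | VC [22]
  [9] addr=0xb5 blk=22 s=2: VC-HIT | VC [6]
  [10] addr=0xf9 blk=31 s=3: MISS | VC [6]
  [11] addr=0xb3 blk=22 s=2: L1-HIT | VC [6]
  [12] addr=0x3b blk=7 s=3: MISS | VC [6, 31]
  [13] addr=0x5c blk=11 s=3: MISS | VC [6, 31, 7]
  [14] addr=0x39 blk=7 s=3: VC-HIT | VC [6, 31, 11]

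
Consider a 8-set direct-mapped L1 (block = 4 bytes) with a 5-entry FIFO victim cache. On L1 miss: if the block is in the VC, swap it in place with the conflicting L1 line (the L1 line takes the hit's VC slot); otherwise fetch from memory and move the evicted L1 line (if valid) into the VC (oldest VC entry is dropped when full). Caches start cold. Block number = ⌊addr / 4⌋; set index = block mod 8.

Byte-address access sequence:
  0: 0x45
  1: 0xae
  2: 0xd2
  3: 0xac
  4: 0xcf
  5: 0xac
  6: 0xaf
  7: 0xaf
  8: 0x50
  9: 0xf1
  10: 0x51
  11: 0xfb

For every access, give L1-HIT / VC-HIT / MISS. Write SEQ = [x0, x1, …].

#0 0x45→b17/s1 MISS; vc=[]
#1 0xae→b43/s3 MISS; vc=[]
#2 0xd2→b52/s4 MISS; vc=[]
#3 0xac→b43/s3 L1-HIT; vc=[]
#4 0xcf→b51/s3 MISS; vc=[43]
#5 0xac→b43/s3 VC-HIT; vc=[51]
#6 0xaf→b43/s3 L1-HIT; vc=[51]
#7 0xaf→b43/s3 L1-HIT; vc=[51]
#8 0x50→b20/s4 MISS; vc=[51,52]
#9 0xf1→b60/s4 MISS; vc=[51,52,20]
#10 0x51→b20/s4 VC-HIT; vc=[51,52,60]
#11 0xfb→b62/s6 MISS; vc=[51,52,60]

SEQ = [MISS, MISS, MISS, L1-HIT, MISS, VC-HIT, L1-HIT, L1-HIT, MISS, MISS, VC-HIT, MISS]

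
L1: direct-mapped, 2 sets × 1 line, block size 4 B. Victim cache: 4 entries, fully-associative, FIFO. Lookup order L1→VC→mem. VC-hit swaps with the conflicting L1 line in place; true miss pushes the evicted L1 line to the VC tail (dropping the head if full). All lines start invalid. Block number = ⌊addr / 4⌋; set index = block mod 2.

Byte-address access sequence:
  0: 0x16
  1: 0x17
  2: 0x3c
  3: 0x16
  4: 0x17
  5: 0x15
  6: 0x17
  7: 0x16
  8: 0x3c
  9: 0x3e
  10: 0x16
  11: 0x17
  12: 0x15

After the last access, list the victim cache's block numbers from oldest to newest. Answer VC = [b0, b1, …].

0: 0x16 (blk 5, set 1) → MISS  vc=[]
1: 0x17 (blk 5, set 1) → L1-HIT  vc=[]
2: 0x3c (blk 15, set 1) → MISS  vc=[5]
3: 0x16 (blk 5, set 1) → VC-HIT  vc=[15]
4: 0x17 (blk 5, set 1) → L1-HIT  vc=[15]
5: 0x15 (blk 5, set 1) → L1-HIT  vc=[15]
6: 0x17 (blk 5, set 1) → L1-HIT  vc=[15]
7: 0x16 (blk 5, set 1) → L1-HIT  vc=[15]
8: 0x3c (blk 15, set 1) → VC-HIT  vc=[5]
9: 0x3e (blk 15, set 1) → L1-HIT  vc=[5]
10: 0x16 (blk 5, set 1) → VC-HIT  vc=[15]
11: 0x17 (blk 5, set 1) → L1-HIT  vc=[15]
12: 0x15 (blk 5, set 1) → L1-HIT  vc=[15]

VC = [15]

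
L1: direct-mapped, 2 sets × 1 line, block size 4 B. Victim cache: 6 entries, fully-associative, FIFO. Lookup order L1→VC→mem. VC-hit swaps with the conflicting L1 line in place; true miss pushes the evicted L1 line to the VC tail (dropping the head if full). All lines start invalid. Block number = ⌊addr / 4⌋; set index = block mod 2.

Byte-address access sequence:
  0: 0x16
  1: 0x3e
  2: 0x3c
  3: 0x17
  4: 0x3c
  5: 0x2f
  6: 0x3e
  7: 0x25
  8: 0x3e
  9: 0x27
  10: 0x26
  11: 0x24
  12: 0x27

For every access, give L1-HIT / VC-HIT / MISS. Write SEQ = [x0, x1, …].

SEQ = [MISS, MISS, L1-HIT, VC-HIT, VC-HIT, MISS, VC-HIT, MISS, VC-HIT, VC-HIT, L1-HIT, L1-HIT, L1-HIT]

  [0] addr=0x16 blk=5 s=1: MISS | VC []
  [1] addr=0x3e blk=15 s=1: MISS | VC [5]
  [2] addr=0x3c blk=15 s=1: L1-HIT | VC [5]
  [3] addr=0x17 blk=5 s=1: VC-HIT | VC [15]
  [4] addr=0x3c blk=15 s=1: VC-HIT | VC [5]
  [5] addr=0x2f blk=11 s=1: MISS | VC [5, 15]
  [6] addr=0x3e blk=15 s=1: VC-HIT | VC [5, 11]
  [7] addr=0x25 blk=9 s=1: MISS | VC [5, 11, 15]
  [8] addr=0x3e blk=15 s=1: VC-HIT | VC [5, 11, 9]
  [9] addr=0x27 blk=9 s=1: VC-HIT | VC [5, 11, 15]
  [10] addr=0x26 blk=9 s=1: L1-HIT | VC [5, 11, 15]
  [11] addr=0x24 blk=9 s=1: L1-HIT | VC [5, 11, 15]
  [12] addr=0x27 blk=9 s=1: L1-HIT | VC [5, 11, 15]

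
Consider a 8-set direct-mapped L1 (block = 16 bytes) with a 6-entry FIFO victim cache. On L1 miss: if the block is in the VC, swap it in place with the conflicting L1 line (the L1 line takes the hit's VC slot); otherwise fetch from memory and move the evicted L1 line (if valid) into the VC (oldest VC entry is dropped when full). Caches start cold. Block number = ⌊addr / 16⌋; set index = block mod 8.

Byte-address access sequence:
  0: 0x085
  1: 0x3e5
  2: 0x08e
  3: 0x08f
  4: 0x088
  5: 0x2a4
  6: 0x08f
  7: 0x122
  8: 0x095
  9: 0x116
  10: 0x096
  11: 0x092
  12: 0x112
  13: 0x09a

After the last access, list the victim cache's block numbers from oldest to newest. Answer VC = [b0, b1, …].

0: 0x85 (blk 8, set 0) → MISS  vc=[]
1: 0x3e5 (blk 62, set 6) → MISS  vc=[]
2: 0x8e (blk 8, set 0) → L1-HIT  vc=[]
3: 0x8f (blk 8, set 0) → L1-HIT  vc=[]
4: 0x88 (blk 8, set 0) → L1-HIT  vc=[]
5: 0x2a4 (blk 42, set 2) → MISS  vc=[]
6: 0x8f (blk 8, set 0) → L1-HIT  vc=[]
7: 0x122 (blk 18, set 2) → MISS  vc=[42]
8: 0x95 (blk 9, set 1) → MISS  vc=[42]
9: 0x116 (blk 17, set 1) → MISS  vc=[42, 9]
10: 0x96 (blk 9, set 1) → VC-HIT  vc=[42, 17]
11: 0x92 (blk 9, set 1) → L1-HIT  vc=[42, 17]
12: 0x112 (blk 17, set 1) → VC-HIT  vc=[42, 9]
13: 0x9a (blk 9, set 1) → VC-HIT  vc=[42, 17]

VC = [42, 17]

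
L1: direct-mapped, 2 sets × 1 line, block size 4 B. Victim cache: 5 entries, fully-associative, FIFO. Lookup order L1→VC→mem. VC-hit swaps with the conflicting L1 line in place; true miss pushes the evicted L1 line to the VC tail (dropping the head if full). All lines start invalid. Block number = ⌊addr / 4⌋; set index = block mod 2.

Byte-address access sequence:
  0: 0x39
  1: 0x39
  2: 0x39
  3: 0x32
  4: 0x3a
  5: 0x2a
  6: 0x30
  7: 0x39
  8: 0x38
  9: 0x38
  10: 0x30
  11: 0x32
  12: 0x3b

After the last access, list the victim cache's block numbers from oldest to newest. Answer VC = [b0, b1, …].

0: 0x39 (blk 14, set 0) → MISS  vc=[]
1: 0x39 (blk 14, set 0) → L1-HIT  vc=[]
2: 0x39 (blk 14, set 0) → L1-HIT  vc=[]
3: 0x32 (blk 12, set 0) → MISS  vc=[14]
4: 0x3a (blk 14, set 0) → VC-HIT  vc=[12]
5: 0x2a (blk 10, set 0) → MISS  vc=[12, 14]
6: 0x30 (blk 12, set 0) → VC-HIT  vc=[10, 14]
7: 0x39 (blk 14, set 0) → VC-HIT  vc=[10, 12]
8: 0x38 (blk 14, set 0) → L1-HIT  vc=[10, 12]
9: 0x38 (blk 14, set 0) → L1-HIT  vc=[10, 12]
10: 0x30 (blk 12, set 0) → VC-HIT  vc=[10, 14]
11: 0x32 (blk 12, set 0) → L1-HIT  vc=[10, 14]
12: 0x3b (blk 14, set 0) → VC-HIT  vc=[10, 12]

VC = [10, 12]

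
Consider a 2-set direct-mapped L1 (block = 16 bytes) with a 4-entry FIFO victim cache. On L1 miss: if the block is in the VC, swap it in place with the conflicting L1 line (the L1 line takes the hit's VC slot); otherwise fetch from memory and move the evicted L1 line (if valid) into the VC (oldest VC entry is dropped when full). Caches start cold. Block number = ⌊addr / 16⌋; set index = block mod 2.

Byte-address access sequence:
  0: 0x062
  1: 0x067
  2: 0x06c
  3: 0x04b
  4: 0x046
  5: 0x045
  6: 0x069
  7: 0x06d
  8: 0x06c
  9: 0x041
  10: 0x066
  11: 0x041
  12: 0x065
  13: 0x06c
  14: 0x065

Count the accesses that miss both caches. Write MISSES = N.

MISSES = 2

  [0] addr=0x62 blk=6 s=0: MISS | VC []
  [1] addr=0x67 blk=6 s=0: L1-HIT | VC []
  [2] addr=0x6c blk=6 s=0: L1-HIT | VC []
  [3] addr=0x4b blk=4 s=0: MISS | VC [6]
  [4] addr=0x46 blk=4 s=0: L1-HIT | VC [6]
  [5] addr=0x45 blk=4 s=0: L1-HIT | VC [6]
  [6] addr=0x69 blk=6 s=0: VC-HIT | VC [4]
  [7] addr=0x6d blk=6 s=0: L1-HIT | VC [4]
  [8] addr=0x6c blk=6 s=0: L1-HIT | VC [4]
  [9] addr=0x41 blk=4 s=0: VC-HIT | VC [6]
  [10] addr=0x66 blk=6 s=0: VC-HIT | VC [4]
  [11] addr=0x41 blk=4 s=0: VC-HIT | VC [6]
  [12] addr=0x65 blk=6 s=0: VC-HIT | VC [4]
  [13] addr=0x6c blk=6 s=0: L1-HIT | VC [4]
  [14] addr=0x65 blk=6 s=0: L1-HIT | VC [4]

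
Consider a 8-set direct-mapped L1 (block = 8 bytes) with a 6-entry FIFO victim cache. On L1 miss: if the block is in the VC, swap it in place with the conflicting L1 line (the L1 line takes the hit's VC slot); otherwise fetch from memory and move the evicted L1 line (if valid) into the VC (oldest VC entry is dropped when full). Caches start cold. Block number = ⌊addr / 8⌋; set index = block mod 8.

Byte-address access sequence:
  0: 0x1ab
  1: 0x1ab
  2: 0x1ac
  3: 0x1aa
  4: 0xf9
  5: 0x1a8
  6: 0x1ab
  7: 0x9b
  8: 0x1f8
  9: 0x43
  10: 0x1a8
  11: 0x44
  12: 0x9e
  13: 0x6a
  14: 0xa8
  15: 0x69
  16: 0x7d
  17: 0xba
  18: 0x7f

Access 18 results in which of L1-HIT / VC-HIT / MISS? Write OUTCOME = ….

0: 0x1ab (blk 53, set 5) → MISS  vc=[]
1: 0x1ab (blk 53, set 5) → L1-HIT  vc=[]
2: 0x1ac (blk 53, set 5) → L1-HIT  vc=[]
3: 0x1aa (blk 53, set 5) → L1-HIT  vc=[]
4: 0xf9 (blk 31, set 7) → MISS  vc=[]
5: 0x1a8 (blk 53, set 5) → L1-HIT  vc=[]
6: 0x1ab (blk 53, set 5) → L1-HIT  vc=[]
7: 0x9b (blk 19, set 3) → MISS  vc=[]
8: 0x1f8 (blk 63, set 7) → MISS  vc=[31]
9: 0x43 (blk 8, set 0) → MISS  vc=[31]
10: 0x1a8 (blk 53, set 5) → L1-HIT  vc=[31]
11: 0x44 (blk 8, set 0) → L1-HIT  vc=[31]
12: 0x9e (blk 19, set 3) → L1-HIT  vc=[31]
13: 0x6a (blk 13, set 5) → MISS  vc=[31, 53]
14: 0xa8 (blk 21, set 5) → MISS  vc=[31, 53, 13]
15: 0x69 (blk 13, set 5) → VC-HIT  vc=[31, 53, 21]
16: 0x7d (blk 15, set 7) → MISS  vc=[31, 53, 21, 63]
17: 0xba (blk 23, set 7) → MISS  vc=[31, 53, 21, 63, 15]
18: 0x7f (blk 15, set 7) → VC-HIT  vc=[31, 53, 21, 63, 23]

OUTCOME = VC-HIT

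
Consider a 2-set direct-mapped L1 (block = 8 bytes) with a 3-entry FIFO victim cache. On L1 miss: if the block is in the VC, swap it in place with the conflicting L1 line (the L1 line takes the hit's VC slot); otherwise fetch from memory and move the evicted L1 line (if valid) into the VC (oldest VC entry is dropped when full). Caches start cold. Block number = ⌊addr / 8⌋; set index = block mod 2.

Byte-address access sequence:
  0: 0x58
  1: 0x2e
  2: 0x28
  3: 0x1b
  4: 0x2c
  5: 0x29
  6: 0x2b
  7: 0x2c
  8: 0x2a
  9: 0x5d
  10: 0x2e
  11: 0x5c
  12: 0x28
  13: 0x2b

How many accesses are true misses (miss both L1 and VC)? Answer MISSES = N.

  [0] addr=0x58 blk=11 s=1: MISS | VC []
  [1] addr=0x2e blk=5 s=1: MISS | VC [11]
  [2] addr=0x28 blk=5 s=1: L1-HIT | VC [11]
  [3] addr=0x1b blk=3 s=1: MISS | VC [11, 5]
  [4] addr=0x2c blk=5 s=1: VC-HIT | VC [11, 3]
  [5] addr=0x29 blk=5 s=1: L1-HIT | VC [11, 3]
  [6] addr=0x2b blk=5 s=1: L1-HIT | VC [11, 3]
  [7] addr=0x2c blk=5 s=1: L1-HIT | VC [11, 3]
  [8] addr=0x2a blk=5 s=1: L1-HIT | VC [11, 3]
  [9] addr=0x5d blk=11 s=1: VC-HIT | VC [5, 3]
  [10] addr=0x2e blk=5 s=1: VC-HIT | VC [11, 3]
  [11] addr=0x5c blk=11 s=1: VC-HIT | VC [5, 3]
  [12] addr=0x28 blk=5 s=1: VC-HIT | VC [11, 3]
  [13] addr=0x2b blk=5 s=1: L1-HIT | VC [11, 3]

MISSES = 3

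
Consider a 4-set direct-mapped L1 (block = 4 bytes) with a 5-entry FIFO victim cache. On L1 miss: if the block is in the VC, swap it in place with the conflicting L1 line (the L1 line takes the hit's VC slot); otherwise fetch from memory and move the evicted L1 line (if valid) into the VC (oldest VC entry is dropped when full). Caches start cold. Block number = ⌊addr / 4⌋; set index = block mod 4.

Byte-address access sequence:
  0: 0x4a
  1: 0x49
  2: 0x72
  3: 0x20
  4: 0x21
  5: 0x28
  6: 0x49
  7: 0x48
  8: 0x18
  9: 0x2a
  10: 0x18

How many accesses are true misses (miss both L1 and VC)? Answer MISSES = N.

MISSES = 5

#0 0x4a→b18/s2 MISS; vc=[]
#1 0x49→b18/s2 L1-HIT; vc=[]
#2 0x72→b28/s0 MISS; vc=[]
#3 0x20→b8/s0 MISS; vc=[28]
#4 0x21→b8/s0 L1-HIT; vc=[28]
#5 0x28→b10/s2 MISS; vc=[28,18]
#6 0x49→b18/s2 VC-HIT; vc=[28,10]
#7 0x48→b18/s2 L1-HIT; vc=[28,10]
#8 0x18→b6/s2 MISS; vc=[28,10,18]
#9 0x2a→b10/s2 VC-HIT; vc=[28,6,18]
#10 0x18→b6/s2 VC-HIT; vc=[28,10,18]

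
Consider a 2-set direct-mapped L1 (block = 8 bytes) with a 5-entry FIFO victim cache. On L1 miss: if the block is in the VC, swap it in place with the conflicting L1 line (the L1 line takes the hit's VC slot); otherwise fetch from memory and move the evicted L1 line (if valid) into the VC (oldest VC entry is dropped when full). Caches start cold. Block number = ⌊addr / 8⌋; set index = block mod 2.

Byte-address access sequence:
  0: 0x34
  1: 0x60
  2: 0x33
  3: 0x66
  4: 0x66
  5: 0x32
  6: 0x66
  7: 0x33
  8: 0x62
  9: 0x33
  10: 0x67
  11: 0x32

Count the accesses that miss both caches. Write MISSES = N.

#0 0x34→b6/s0 MISS; vc=[]
#1 0x60→b12/s0 MISS; vc=[6]
#2 0x33→b6/s0 VC-HIT; vc=[12]
#3 0x66→b12/s0 VC-HIT; vc=[6]
#4 0x66→b12/s0 L1-HIT; vc=[6]
#5 0x32→b6/s0 VC-HIT; vc=[12]
#6 0x66→b12/s0 VC-HIT; vc=[6]
#7 0x33→b6/s0 VC-HIT; vc=[12]
#8 0x62→b12/s0 VC-HIT; vc=[6]
#9 0x33→b6/s0 VC-HIT; vc=[12]
#10 0x67→b12/s0 VC-HIT; vc=[6]
#11 0x32→b6/s0 VC-HIT; vc=[12]

MISSES = 2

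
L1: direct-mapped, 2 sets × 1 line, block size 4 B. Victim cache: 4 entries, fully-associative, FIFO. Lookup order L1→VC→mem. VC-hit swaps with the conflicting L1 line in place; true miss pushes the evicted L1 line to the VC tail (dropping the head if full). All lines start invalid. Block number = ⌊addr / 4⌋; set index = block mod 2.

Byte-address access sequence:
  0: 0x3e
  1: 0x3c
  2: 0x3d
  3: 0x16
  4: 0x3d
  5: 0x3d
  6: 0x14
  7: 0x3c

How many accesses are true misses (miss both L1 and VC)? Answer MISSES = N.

0: 0x3e (blk 15, set 1) → MISS  vc=[]
1: 0x3c (blk 15, set 1) → L1-HIT  vc=[]
2: 0x3d (blk 15, set 1) → L1-HIT  vc=[]
3: 0x16 (blk 5, set 1) → MISS  vc=[15]
4: 0x3d (blk 15, set 1) → VC-HIT  vc=[5]
5: 0x3d (blk 15, set 1) → L1-HIT  vc=[5]
6: 0x14 (blk 5, set 1) → VC-HIT  vc=[15]
7: 0x3c (blk 15, set 1) → VC-HIT  vc=[5]

MISSES = 2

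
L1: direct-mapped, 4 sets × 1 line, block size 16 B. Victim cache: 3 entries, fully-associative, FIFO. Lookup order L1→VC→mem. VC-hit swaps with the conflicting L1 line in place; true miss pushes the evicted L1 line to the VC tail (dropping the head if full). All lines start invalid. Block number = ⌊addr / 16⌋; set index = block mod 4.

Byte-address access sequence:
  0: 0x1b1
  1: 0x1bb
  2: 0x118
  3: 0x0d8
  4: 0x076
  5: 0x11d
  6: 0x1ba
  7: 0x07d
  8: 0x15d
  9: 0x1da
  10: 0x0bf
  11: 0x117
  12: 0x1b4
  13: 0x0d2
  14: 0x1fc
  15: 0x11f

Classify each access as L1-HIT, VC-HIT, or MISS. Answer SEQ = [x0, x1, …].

  [0] addr=0x1b1 blk=27 s=3: MISS | VC []
  [1] addr=0x1bb blk=27 s=3: L1-HIT | VC []
  [2] addr=0x118 blk=17 s=1: MISS | VC []
  [3] addr=0xd8 blk=13 s=1: MISS | VC [17]
  [4] addr=0x76 blk=7 s=3: MISS | VC [17, 27]
  [5] addr=0x11d blk=17 s=1: VC-HIT | VC [13, 27]
  [6] addr=0x1ba blk=27 s=3: VC-HIT | VC [13, 7]
  [7] addr=0x7d blk=7 s=3: VC-HIT | VC [13, 27]
  [8] addr=0x15d blk=21 s=1: MISS | VC [13, 27, 17]
  [9] addr=0x1da blk=29 s=1: MISS | VC [27, 17, 21]
  [10] addr=0xbf blk=11 s=3: MISS | VC [17, 21, 7]
  [11] addr=0x117 blk=17 s=1: VC-HIT | VC [29, 21, 7]
  [12] addr=0x1b4 blk=27 s=3: MISS | VC [21, 7, 11]
  [13] addr=0xd2 blk=13 s=1: MISS | VC [7, 11, 17]
  [14] addr=0x1fc blk=31 s=3: MISS | VC [11, 17, 27]
  [15] addr=0x11f blk=17 s=1: VC-HIT | VC [11, 13, 27]

SEQ = [MISS, L1-HIT, MISS, MISS, MISS, VC-HIT, VC-HIT, VC-HIT, MISS, MISS, MISS, VC-HIT, MISS, MISS, MISS, VC-HIT]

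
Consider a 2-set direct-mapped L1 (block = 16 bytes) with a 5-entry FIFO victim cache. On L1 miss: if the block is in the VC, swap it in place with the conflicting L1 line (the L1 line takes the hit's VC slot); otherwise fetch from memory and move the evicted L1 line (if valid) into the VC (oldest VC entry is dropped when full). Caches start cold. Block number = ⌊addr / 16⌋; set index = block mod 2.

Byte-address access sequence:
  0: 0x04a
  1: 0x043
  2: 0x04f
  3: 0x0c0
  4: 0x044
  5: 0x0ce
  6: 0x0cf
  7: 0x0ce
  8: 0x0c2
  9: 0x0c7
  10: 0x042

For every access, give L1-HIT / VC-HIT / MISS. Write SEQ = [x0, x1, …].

SEQ = [MISS, L1-HIT, L1-HIT, MISS, VC-HIT, VC-HIT, L1-HIT, L1-HIT, L1-HIT, L1-HIT, VC-HIT]

#0 0x4a→b4/s0 MISS; vc=[]
#1 0x43→b4/s0 L1-HIT; vc=[]
#2 0x4f→b4/s0 L1-HIT; vc=[]
#3 0xc0→b12/s0 MISS; vc=[4]
#4 0x44→b4/s0 VC-HIT; vc=[12]
#5 0xce→b12/s0 VC-HIT; vc=[4]
#6 0xcf→b12/s0 L1-HIT; vc=[4]
#7 0xce→b12/s0 L1-HIT; vc=[4]
#8 0xc2→b12/s0 L1-HIT; vc=[4]
#9 0xc7→b12/s0 L1-HIT; vc=[4]
#10 0x42→b4/s0 VC-HIT; vc=[12]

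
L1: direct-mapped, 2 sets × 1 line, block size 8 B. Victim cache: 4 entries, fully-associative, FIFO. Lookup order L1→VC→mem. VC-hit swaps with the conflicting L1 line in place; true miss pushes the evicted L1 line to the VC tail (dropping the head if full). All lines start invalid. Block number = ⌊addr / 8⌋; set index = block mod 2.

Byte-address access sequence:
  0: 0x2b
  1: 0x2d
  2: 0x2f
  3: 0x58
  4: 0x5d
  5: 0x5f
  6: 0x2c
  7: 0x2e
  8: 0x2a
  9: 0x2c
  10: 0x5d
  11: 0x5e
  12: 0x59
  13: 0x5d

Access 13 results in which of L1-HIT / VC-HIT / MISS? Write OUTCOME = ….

0: 0x2b (blk 5, set 1) → MISS  vc=[]
1: 0x2d (blk 5, set 1) → L1-HIT  vc=[]
2: 0x2f (blk 5, set 1) → L1-HIT  vc=[]
3: 0x58 (blk 11, set 1) → MISS  vc=[5]
4: 0x5d (blk 11, set 1) → L1-HIT  vc=[5]
5: 0x5f (blk 11, set 1) → L1-HIT  vc=[5]
6: 0x2c (blk 5, set 1) → VC-HIT  vc=[11]
7: 0x2e (blk 5, set 1) → L1-HIT  vc=[11]
8: 0x2a (blk 5, set 1) → L1-HIT  vc=[11]
9: 0x2c (blk 5, set 1) → L1-HIT  vc=[11]
10: 0x5d (blk 11, set 1) → VC-HIT  vc=[5]
11: 0x5e (blk 11, set 1) → L1-HIT  vc=[5]
12: 0x59 (blk 11, set 1) → L1-HIT  vc=[5]
13: 0x5d (blk 11, set 1) → L1-HIT  vc=[5]

OUTCOME = L1-HIT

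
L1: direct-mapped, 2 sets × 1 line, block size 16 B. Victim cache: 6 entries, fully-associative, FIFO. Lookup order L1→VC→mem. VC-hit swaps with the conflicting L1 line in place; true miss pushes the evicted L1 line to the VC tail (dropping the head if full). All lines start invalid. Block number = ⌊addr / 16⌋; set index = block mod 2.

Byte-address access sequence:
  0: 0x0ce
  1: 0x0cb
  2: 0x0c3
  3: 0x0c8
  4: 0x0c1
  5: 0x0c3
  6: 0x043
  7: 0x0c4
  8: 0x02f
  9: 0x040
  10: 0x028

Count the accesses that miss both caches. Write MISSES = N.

MISSES = 3

  [0] addr=0xce blk=12 s=0: MISS | VC []
  [1] addr=0xcb blk=12 s=0: L1-HIT | VC []
  [2] addr=0xc3 blk=12 s=0: L1-HIT | VC []
  [3] addr=0xc8 blk=12 s=0: L1-HIT | VC []
  [4] addr=0xc1 blk=12 s=0: L1-HIT | VC []
  [5] addr=0xc3 blk=12 s=0: L1-HIT | VC []
  [6] addr=0x43 blk=4 s=0: MISS | VC [12]
  [7] addr=0xc4 blk=12 s=0: VC-HIT | VC [4]
  [8] addr=0x2f blk=2 s=0: MISS | VC [4, 12]
  [9] addr=0x40 blk=4 s=0: VC-HIT | VC [2, 12]
  [10] addr=0x28 blk=2 s=0: VC-HIT | VC [4, 12]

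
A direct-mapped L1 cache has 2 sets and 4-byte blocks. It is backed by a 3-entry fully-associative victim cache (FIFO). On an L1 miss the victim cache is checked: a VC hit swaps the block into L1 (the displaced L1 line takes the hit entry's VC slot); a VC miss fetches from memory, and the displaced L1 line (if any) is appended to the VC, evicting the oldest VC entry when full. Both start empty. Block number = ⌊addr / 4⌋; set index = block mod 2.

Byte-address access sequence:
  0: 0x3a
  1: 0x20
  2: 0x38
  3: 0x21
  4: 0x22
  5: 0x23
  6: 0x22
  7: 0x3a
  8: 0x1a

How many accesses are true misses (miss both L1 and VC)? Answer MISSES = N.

MISSES = 3

#0 0x3a→b14/s0 MISS; vc=[]
#1 0x20→b8/s0 MISS; vc=[14]
#2 0x38→b14/s0 VC-HIT; vc=[8]
#3 0x21→b8/s0 VC-HIT; vc=[14]
#4 0x22→b8/s0 L1-HIT; vc=[14]
#5 0x23→b8/s0 L1-HIT; vc=[14]
#6 0x22→b8/s0 L1-HIT; vc=[14]
#7 0x3a→b14/s0 VC-HIT; vc=[8]
#8 0x1a→b6/s0 MISS; vc=[8,14]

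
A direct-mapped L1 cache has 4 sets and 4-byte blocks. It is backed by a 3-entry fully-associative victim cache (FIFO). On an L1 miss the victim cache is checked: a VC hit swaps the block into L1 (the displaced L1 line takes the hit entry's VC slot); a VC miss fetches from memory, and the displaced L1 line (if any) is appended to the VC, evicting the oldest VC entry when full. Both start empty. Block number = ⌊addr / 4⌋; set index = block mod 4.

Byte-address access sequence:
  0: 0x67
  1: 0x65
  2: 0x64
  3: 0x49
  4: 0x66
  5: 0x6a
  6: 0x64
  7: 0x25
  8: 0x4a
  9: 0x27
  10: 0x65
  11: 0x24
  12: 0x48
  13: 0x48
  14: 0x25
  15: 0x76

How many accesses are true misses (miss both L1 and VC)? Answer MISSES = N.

MISSES = 5

0: 0x67 (blk 25, set 1) → MISS  vc=[]
1: 0x65 (blk 25, set 1) → L1-HIT  vc=[]
2: 0x64 (blk 25, set 1) → L1-HIT  vc=[]
3: 0x49 (blk 18, set 2) → MISS  vc=[]
4: 0x66 (blk 25, set 1) → L1-HIT  vc=[]
5: 0x6a (blk 26, set 2) → MISS  vc=[18]
6: 0x64 (blk 25, set 1) → L1-HIT  vc=[18]
7: 0x25 (blk 9, set 1) → MISS  vc=[18, 25]
8: 0x4a (blk 18, set 2) → VC-HIT  vc=[26, 25]
9: 0x27 (blk 9, set 1) → L1-HIT  vc=[26, 25]
10: 0x65 (blk 25, set 1) → VC-HIT  vc=[26, 9]
11: 0x24 (blk 9, set 1) → VC-HIT  vc=[26, 25]
12: 0x48 (blk 18, set 2) → L1-HIT  vc=[26, 25]
13: 0x48 (blk 18, set 2) → L1-HIT  vc=[26, 25]
14: 0x25 (blk 9, set 1) → L1-HIT  vc=[26, 25]
15: 0x76 (blk 29, set 1) → MISS  vc=[26, 25, 9]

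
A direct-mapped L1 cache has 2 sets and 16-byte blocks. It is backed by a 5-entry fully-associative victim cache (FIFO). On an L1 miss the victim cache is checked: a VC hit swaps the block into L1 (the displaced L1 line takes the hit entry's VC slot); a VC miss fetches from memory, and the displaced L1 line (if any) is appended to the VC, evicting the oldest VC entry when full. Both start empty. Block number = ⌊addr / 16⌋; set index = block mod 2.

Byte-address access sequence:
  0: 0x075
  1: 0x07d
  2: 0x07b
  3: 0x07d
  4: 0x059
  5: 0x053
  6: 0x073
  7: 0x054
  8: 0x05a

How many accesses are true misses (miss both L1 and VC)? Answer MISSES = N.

#0 0x75→b7/s1 MISS; vc=[]
#1 0x7d→b7/s1 L1-HIT; vc=[]
#2 0x7b→b7/s1 L1-HIT; vc=[]
#3 0x7d→b7/s1 L1-HIT; vc=[]
#4 0x59→b5/s1 MISS; vc=[7]
#5 0x53→b5/s1 L1-HIT; vc=[7]
#6 0x73→b7/s1 VC-HIT; vc=[5]
#7 0x54→b5/s1 VC-HIT; vc=[7]
#8 0x5a→b5/s1 L1-HIT; vc=[7]

MISSES = 2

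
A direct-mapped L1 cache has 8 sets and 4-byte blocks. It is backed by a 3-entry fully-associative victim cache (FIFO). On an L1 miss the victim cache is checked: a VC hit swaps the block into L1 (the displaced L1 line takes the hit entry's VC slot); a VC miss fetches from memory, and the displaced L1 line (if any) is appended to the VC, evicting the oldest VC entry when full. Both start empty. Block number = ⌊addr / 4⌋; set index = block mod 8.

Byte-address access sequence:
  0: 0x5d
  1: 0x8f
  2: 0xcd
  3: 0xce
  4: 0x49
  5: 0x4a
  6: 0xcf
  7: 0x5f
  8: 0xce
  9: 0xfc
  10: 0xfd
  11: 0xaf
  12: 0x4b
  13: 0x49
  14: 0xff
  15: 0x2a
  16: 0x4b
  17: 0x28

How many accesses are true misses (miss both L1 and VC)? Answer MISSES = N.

0: 0x5d (blk 23, set 7) → MISS  vc=[]
1: 0x8f (blk 35, set 3) → MISS  vc=[]
2: 0xcd (blk 51, set 3) → MISS  vc=[35]
3: 0xce (blk 51, set 3) → L1-HIT  vc=[35]
4: 0x49 (blk 18, set 2) → MISS  vc=[35]
5: 0x4a (blk 18, set 2) → L1-HIT  vc=[35]
6: 0xcf (blk 51, set 3) → L1-HIT  vc=[35]
7: 0x5f (blk 23, set 7) → L1-HIT  vc=[35]
8: 0xce (blk 51, set 3) → L1-HIT  vc=[35]
9: 0xfc (blk 63, set 7) → MISS  vc=[35, 23]
10: 0xfd (blk 63, set 7) → L1-HIT  vc=[35, 23]
11: 0xaf (blk 43, set 3) → MISS  vc=[35, 23, 51]
12: 0x4b (blk 18, set 2) → L1-HIT  vc=[35, 23, 51]
13: 0x49 (blk 18, set 2) → L1-HIT  vc=[35, 23, 51]
14: 0xff (blk 63, set 7) → L1-HIT  vc=[35, 23, 51]
15: 0x2a (blk 10, set 2) → MISS  vc=[23, 51, 18]
16: 0x4b (blk 18, set 2) → VC-HIT  vc=[23, 51, 10]
17: 0x28 (blk 10, set 2) → VC-HIT  vc=[23, 51, 18]

MISSES = 7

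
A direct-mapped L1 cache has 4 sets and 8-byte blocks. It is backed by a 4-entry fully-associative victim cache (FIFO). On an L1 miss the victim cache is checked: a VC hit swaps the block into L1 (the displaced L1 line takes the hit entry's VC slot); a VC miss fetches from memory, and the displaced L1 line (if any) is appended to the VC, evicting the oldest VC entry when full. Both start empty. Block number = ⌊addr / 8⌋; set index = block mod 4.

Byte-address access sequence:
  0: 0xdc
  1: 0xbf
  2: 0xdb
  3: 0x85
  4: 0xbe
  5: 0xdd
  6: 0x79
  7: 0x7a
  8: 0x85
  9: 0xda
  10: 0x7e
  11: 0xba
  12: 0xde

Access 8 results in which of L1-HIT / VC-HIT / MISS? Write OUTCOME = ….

OUTCOME = L1-HIT

#0 0xdc→b27/s3 MISS; vc=[]
#1 0xbf→b23/s3 MISS; vc=[27]
#2 0xdb→b27/s3 VC-HIT; vc=[23]
#3 0x85→b16/s0 MISS; vc=[23]
#4 0xbe→b23/s3 VC-HIT; vc=[27]
#5 0xdd→b27/s3 VC-HIT; vc=[23]
#6 0x79→b15/s3 MISS; vc=[23,27]
#7 0x7a→b15/s3 L1-HIT; vc=[23,27]
#8 0x85→b16/s0 L1-HIT; vc=[23,27]
#9 0xda→b27/s3 VC-HIT; vc=[23,15]
#10 0x7e→b15/s3 VC-HIT; vc=[23,27]
#11 0xba→b23/s3 VC-HIT; vc=[15,27]
#12 0xde→b27/s3 VC-HIT; vc=[15,23]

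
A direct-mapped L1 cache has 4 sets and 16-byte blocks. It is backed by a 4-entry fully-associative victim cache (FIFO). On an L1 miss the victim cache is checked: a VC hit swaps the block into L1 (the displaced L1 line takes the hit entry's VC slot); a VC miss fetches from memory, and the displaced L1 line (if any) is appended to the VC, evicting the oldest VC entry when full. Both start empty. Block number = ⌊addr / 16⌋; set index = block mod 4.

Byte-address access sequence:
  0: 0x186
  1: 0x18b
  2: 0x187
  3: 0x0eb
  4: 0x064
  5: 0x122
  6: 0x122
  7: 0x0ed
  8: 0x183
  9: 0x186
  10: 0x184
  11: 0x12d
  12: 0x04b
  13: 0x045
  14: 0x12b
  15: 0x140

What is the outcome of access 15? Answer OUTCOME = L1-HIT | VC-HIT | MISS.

  [0] addr=0x186 blk=24 s=0: MISS | VC []
  [1] addr=0x18b blk=24 s=0: L1-HIT | VC []
  [2] addr=0x187 blk=24 s=0: L1-HIT | VC []
  [3] addr=0xeb blk=14 s=2: MISS | VC []
  [4] addr=0x64 blk=6 s=2: MISS | VC [14]
  [5] addr=0x122 blk=18 s=2: MISS | VC [14, 6]
  [6] addr=0x122 blk=18 s=2: L1-HIT | VC [14, 6]
  [7] addr=0xed blk=14 s=2: VC-HIT | VC [18, 6]
  [8] addr=0x183 blk=24 s=0: L1-HIT | VC [18, 6]
  [9] addr=0x186 blk=24 s=0: L1-HIT | VC [18, 6]
  [10] addr=0x184 blk=24 s=0: L1-HIT | VC [18, 6]
  [11] addr=0x12d blk=18 s=2: VC-HIT | VC [14, 6]
  [12] addr=0x4b blk=4 s=0: MISS | VC [14, 6, 24]
  [13] addr=0x45 blk=4 s=0: L1-HIT | VC [14, 6, 24]
  [14] addr=0x12b blk=18 s=2: L1-HIT | VC [14, 6, 24]
  [15] addr=0x140 blk=20 s=0: MISS | VC [14, 6, 24, 4]

OUTCOME = MISS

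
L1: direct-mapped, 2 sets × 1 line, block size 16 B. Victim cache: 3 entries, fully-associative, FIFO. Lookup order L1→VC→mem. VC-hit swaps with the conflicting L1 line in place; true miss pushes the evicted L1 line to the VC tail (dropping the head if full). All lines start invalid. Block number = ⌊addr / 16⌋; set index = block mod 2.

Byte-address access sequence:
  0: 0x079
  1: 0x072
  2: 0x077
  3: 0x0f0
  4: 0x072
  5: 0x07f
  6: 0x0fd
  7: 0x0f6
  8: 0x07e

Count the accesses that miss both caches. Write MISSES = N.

  [0] addr=0x79 blk=7 s=1: MISS | VC []
  [1] addr=0x72 blk=7 s=1: L1-HIT | VC []
  [2] addr=0x77 blk=7 s=1: L1-HIT | VC []
  [3] addr=0xf0 blk=15 s=1: MISS | VC [7]
  [4] addr=0x72 blk=7 s=1: VC-HIT | VC [15]
  [5] addr=0x7f blk=7 s=1: L1-HIT | VC [15]
  [6] addr=0xfd blk=15 s=1: VC-HIT | VC [7]
  [7] addr=0xf6 blk=15 s=1: L1-HIT | VC [7]
  [8] addr=0x7e blk=7 s=1: VC-HIT | VC [15]

MISSES = 2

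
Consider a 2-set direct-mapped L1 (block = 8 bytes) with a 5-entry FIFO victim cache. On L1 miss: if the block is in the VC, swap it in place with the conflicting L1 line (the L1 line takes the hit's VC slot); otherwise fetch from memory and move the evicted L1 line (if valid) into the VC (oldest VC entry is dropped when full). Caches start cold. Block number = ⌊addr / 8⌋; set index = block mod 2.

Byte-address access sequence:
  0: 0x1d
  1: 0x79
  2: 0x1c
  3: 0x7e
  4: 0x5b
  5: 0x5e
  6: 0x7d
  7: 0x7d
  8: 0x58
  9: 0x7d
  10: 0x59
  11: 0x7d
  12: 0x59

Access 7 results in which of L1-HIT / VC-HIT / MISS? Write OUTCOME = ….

OUTCOME = L1-HIT

#0 0x1d→b3/s1 MISS; vc=[]
#1 0x79→b15/s1 MISS; vc=[3]
#2 0x1c→b3/s1 VC-HIT; vc=[15]
#3 0x7e→b15/s1 VC-HIT; vc=[3]
#4 0x5b→b11/s1 MISS; vc=[3,15]
#5 0x5e→b11/s1 L1-HIT; vc=[3,15]
#6 0x7d→b15/s1 VC-HIT; vc=[3,11]
#7 0x7d→b15/s1 L1-HIT; vc=[3,11]
#8 0x58→b11/s1 VC-HIT; vc=[3,15]
#9 0x7d→b15/s1 VC-HIT; vc=[3,11]
#10 0x59→b11/s1 VC-HIT; vc=[3,15]
#11 0x7d→b15/s1 VC-HIT; vc=[3,11]
#12 0x59→b11/s1 VC-HIT; vc=[3,15]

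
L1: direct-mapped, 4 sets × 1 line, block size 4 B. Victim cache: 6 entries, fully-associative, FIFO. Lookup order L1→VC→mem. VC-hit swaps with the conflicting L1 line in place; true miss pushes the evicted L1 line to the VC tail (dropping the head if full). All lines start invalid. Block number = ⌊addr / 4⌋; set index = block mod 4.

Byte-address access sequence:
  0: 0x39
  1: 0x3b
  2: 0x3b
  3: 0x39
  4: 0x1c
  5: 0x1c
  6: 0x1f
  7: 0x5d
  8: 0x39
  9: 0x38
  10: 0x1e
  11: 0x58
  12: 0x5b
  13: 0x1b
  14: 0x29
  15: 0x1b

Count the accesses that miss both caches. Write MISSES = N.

MISSES = 6

  [0] addr=0x39 blk=14 s=2: MISS | VC []
  [1] addr=0x3b blk=14 s=2: L1-HIT | VC []
  [2] addr=0x3b blk=14 s=2: L1-HIT | VC []
  [3] addr=0x39 blk=14 s=2: L1-HIT | VC []
  [4] addr=0x1c blk=7 s=3: MISS | VC []
  [5] addr=0x1c blk=7 s=3: L1-HIT | VC []
  [6] addr=0x1f blk=7 s=3: L1-HIT | VC []
  [7] addr=0x5d blk=23 s=3: MISS | VC [7]
  [8] addr=0x39 blk=14 s=2: L1-HIT | VC [7]
  [9] addr=0x38 blk=14 s=2: L1-HIT | VC [7]
  [10] addr=0x1e blk=7 s=3: VC-HIT | VC [23]
  [11] addr=0x58 blk=22 s=2: MISS | VC [23, 14]
  [12] addr=0x5b blk=22 s=2: L1-HIT | VC [23, 14]
  [13] addr=0x1b blk=6 s=2: MISS | VC [23, 14, 22]
  [14] addr=0x29 blk=10 s=2: MISS | VC [23, 14, 22, 6]
  [15] addr=0x1b blk=6 s=2: VC-HIT | VC [23, 14, 22, 10]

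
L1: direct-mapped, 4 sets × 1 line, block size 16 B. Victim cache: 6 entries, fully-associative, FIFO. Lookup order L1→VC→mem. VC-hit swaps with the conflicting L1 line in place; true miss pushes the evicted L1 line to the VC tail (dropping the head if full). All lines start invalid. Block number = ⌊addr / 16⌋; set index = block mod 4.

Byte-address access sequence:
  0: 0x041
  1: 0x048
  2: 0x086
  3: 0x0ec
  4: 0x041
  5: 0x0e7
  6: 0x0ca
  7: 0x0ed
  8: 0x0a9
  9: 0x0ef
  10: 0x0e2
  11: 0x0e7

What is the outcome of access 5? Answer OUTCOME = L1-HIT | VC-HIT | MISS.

OUTCOME = L1-HIT

  [0] addr=0x41 blk=4 s=0: MISS | VC []
  [1] addr=0x48 blk=4 s=0: L1-HIT | VC []
  [2] addr=0x86 blk=8 s=0: MISS | VC [4]
  [3] addr=0xec blk=14 s=2: MISS | VC [4]
  [4] addr=0x41 blk=4 s=0: VC-HIT | VC [8]
  [5] addr=0xe7 blk=14 s=2: L1-HIT | VC [8]
  [6] addr=0xca blk=12 s=0: MISS | VC [8, 4]
  [7] addr=0xed blk=14 s=2: L1-HIT | VC [8, 4]
  [8] addr=0xa9 blk=10 s=2: MISS | VC [8, 4, 14]
  [9] addr=0xef blk=14 s=2: VC-HIT | VC [8, 4, 10]
  [10] addr=0xe2 blk=14 s=2: L1-HIT | VC [8, 4, 10]
  [11] addr=0xe7 blk=14 s=2: L1-HIT | VC [8, 4, 10]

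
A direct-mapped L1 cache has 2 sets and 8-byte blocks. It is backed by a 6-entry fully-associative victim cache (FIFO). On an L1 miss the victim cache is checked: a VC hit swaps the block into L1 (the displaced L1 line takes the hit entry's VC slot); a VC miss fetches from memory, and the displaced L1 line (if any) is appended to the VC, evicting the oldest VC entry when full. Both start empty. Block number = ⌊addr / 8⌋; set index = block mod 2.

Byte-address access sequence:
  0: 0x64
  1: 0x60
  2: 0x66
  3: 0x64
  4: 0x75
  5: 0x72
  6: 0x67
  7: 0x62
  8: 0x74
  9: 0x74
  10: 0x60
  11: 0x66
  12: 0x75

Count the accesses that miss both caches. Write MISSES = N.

#0 0x64→b12/s0 MISS; vc=[]
#1 0x60→b12/s0 L1-HIT; vc=[]
#2 0x66→b12/s0 L1-HIT; vc=[]
#3 0x64→b12/s0 L1-HIT; vc=[]
#4 0x75→b14/s0 MISS; vc=[12]
#5 0x72→b14/s0 L1-HIT; vc=[12]
#6 0x67→b12/s0 VC-HIT; vc=[14]
#7 0x62→b12/s0 L1-HIT; vc=[14]
#8 0x74→b14/s0 VC-HIT; vc=[12]
#9 0x74→b14/s0 L1-HIT; vc=[12]
#10 0x60→b12/s0 VC-HIT; vc=[14]
#11 0x66→b12/s0 L1-HIT; vc=[14]
#12 0x75→b14/s0 VC-HIT; vc=[12]

MISSES = 2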